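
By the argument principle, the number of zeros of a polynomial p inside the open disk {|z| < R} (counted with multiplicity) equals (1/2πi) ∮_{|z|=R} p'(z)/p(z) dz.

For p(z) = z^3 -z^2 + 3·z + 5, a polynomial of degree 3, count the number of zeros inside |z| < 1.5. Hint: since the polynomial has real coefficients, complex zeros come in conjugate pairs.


The zeros of p are: (1 + 2i), (1 - 2i), -1.
Their magnitudes are: 2.236, 2.236, 1.
Zeros with |z| < R = 1.5: -1.
Count = 1.
By the argument principle, (1/2πi) ∮_{|z|=R} p'(z)/p(z) dz equals exactly this count.

Number of zeros inside |z| < 1.5: 1.


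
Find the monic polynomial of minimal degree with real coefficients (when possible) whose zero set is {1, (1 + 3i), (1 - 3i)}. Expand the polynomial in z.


The polynomial is p(z) = ∏_{α ∈ S} (z − α), where S = {1, (1 + 3i), (1 - 3i)}.
Expanding the product yields: p(z) = z^3 -3·z^2 + 12·z -10.
Note conjugate pairs combine to real quadratics: (z − (1+3i))(z − (1−3i)) = z² − 2z + 10.
The resulting polynomial has degree 3 and real coefficients as required.

p(z) = z^3 -3·z^2 + 12·z -10.


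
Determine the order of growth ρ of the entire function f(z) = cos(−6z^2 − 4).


Write cos(w) = (e^{iw} ± e^{−iw})/(2 or 2i), so |cos(w)| ≤ e^{|w|}. With w = −6z^2 − 4, |w| ≤ 6r^2 + 4 on |z|=r, giving M(r) ≤ e^{6r^2 + 4} and ρ ≤ 2. For the lower bound, choose z on |z|=r with -6z^2 purely imaginary of modulus 6r^2; then |cos(−6z^2 − 4)| grows like e^{6r^2}/2, so ρ ≥ 2. Hence ρ = 2.
Therefore ρ = 2.

Order ρ = 2.


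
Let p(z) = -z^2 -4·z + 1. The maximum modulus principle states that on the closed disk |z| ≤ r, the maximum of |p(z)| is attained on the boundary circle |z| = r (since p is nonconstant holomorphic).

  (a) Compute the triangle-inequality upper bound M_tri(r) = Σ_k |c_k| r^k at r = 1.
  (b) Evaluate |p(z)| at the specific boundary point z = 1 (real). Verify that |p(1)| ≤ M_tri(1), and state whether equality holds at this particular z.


Coefficients: c_0 = 1, c_1 = -4, c_2 = -1. Radius r = 1.
Part (a). Triangle bound: M_tri(r) = Σ_k |c_k| r^k
  = |1|·1^0 + |-4|·1^1 + |-1|·1^2
  = 1 + 4 + 1 = 6.
This bounds M(r) := max_{|z|=r} |p(z)| from above; equality holds iff all terms c_k z^k can be made to align in phase at a single z on |z|=r.
Part (b). At z = 1 (real, on the circle |z| = r):
  p(1) = (1)·1^0 + (-4)·1^1 + (-1)·1^2 = -4.
  |p(1)| = 4.
Check: |p(1)| = 4 ≤ 6 = M_tri(1). ✓ Equality does not hold at z = 1 (the coefficients have mixed signs, so the terms do not all align in phase there).

M_tri(1) = 6; |p(1)| = 4; equality at z=1: no.


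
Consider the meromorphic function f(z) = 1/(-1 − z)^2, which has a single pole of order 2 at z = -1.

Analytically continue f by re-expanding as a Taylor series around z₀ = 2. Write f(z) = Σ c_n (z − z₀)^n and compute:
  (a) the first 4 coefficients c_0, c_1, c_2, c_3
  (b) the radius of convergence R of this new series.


Let w = z − z₀, so z = z₀ + w.
Then -1 − z = -1 − (z₀ + w) = (-1 − z₀) − w = -3 − w.
f(z) = 1/(-3 − w)^2 = (1/(-3)^2) · (1 − w/(-3))^{−2}.
By the binomial series (1−u)^{−2} = Σ_{n≥0} C(n+1, 1) u^n for |u|<1, with u = w/(-3):
  c_n = C(n+1, 1) / (-3)^(n+2).
  c_0 = 1/(-3)^2 = 1/9.
  c_1 = 2/(-3)^3 = -2/27.
  c_2 = 3/(-3)^4 = 1/27.
  c_3 = 4/(-3)^5 = -4/243.
The series is valid for |w/d| < 1, i.e. |z − z₀| < |d|.
Radius of convergence: R = |-1 − z₀| = |-3| = 3 (distance from z₀ to the singularity z = -1).

c_0 = 1/9, c_1 = -2/27, c_2 = 1/27, c_3 = -4/243; R = 3.


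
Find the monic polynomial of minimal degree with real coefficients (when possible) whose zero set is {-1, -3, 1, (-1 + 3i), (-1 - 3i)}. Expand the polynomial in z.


The polynomial is p(z) = ∏_{α ∈ S} (z − α), where S = {-1, -3, 1, (-1 + 3i), (-1 - 3i)}.
Expanding the product yields: p(z) = z^5 + 5·z^4 + 15·z^3 + 25·z^2 -16·z -30.
Note conjugate pairs combine to real quadratics: (z − (-1+3i))(z − (-1−3i)) = z² + 2z + 10.
The resulting polynomial has degree 5 and real coefficients as required.

p(z) = z^5 + 5·z^4 + 15·z^3 + 25·z^2 -16·z -30.


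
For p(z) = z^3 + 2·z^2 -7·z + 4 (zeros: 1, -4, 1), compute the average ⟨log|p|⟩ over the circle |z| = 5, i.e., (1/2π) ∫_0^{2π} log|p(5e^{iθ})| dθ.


Zeros: -4, 1, 1; r = 5.
Inside |z| < r: -4, 1, 1. Outside (|z| ≥ r): ∅.
p(0) = 4, so log|p(0)| = log(4) = 1.3863.
Apply Jensen: I(r) = log|p(0)| + Σ_k log(r/|z_k|), summed over zeros inside |z| < r.
  log(r/|z_k|) for z_k = 1: log(5/1) = 1.6094
  log(r/|z_k|) for z_k = -4: log(5/4) = 0.2231
  log(r/|z_k|) for z_k = 1: log(5/1) = 1.6094
Sum over inside zeros: 3.4420.
I(r) = log|p(0)| + (inside sum) = 1.3863 + 3.4420 = 4.8283.
Closed form (all zeros inside, monic): I(r) = n·log(r) = 3·log(5) = 4.8283. ✓

I(r) ≈ 4.8283.


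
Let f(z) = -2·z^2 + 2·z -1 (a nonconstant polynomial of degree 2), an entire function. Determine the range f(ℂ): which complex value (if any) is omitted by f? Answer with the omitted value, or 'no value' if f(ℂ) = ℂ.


Little Picard bounds the complement of f(ℂ) to at most one point.
For every w ∈ ℂ, the equation p(z) − w = 0 is a nonconstant polynomial in z and hence has at least one root by the fundamental theorem of algebra. So p is surjective onto ℂ, omitting no value.

Omitted value: no value.


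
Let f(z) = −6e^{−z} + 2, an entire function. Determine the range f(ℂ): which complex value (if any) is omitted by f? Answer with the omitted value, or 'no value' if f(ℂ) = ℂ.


Little Picard bounds the complement of f(ℂ) to at most one point.
e^{−z} is never zero on ℂ, so -6·e^{−z} takes every value in ℂ ∖ {0}. Adding 2 shifts the range to ℂ ∖ {2}. Thus f omits exactly the value 2.

Omitted value: 2.


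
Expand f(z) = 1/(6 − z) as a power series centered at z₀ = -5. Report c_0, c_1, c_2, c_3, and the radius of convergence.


Let w = z − z₀, so z = z₀ + w.
Then 6 − z = 6 − (z₀ + w) = (6 − z₀) − w = 11 − w.
f(z) = 1/(11 − w) = (1/(11)) · 1/(1 − w/(11)) = Σ_{n≥0} w^n / (11)^(n+1).
So c_n = 1/(11)^(n+1):
  c_0 = 1/(11)^1 = 1/11.
  c_1 = 1/(11)^2 = 1/121.
  c_2 = 1/(11)^3 = 1/1331.
  c_3 = 1/(11)^4 = 1/14641.
The series is valid for |w/d| < 1, i.e. |z − z₀| < |d|.
Radius of convergence: R = |6 − z₀| = |11| = 11 (distance from z₀ to the singularity z = 6).

c_0 = 1/11, c_1 = 1/121, c_2 = 1/1331, c_3 = 1/14641; R = 11.


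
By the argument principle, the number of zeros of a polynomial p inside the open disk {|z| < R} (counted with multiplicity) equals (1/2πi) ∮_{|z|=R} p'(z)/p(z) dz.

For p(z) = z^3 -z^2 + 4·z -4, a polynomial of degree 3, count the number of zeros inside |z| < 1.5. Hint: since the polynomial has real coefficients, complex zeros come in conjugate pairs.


The zeros of p are: (0 + 2i), (0 - 2i), 1.
Their magnitudes are: 2, 2, 1.
Zeros with |z| < R = 1.5: 1.
Count = 1.
By the argument principle, (1/2πi) ∮_{|z|=R} p'(z)/p(z) dz equals exactly this count.

Number of zeros inside |z| < 1.5: 1.


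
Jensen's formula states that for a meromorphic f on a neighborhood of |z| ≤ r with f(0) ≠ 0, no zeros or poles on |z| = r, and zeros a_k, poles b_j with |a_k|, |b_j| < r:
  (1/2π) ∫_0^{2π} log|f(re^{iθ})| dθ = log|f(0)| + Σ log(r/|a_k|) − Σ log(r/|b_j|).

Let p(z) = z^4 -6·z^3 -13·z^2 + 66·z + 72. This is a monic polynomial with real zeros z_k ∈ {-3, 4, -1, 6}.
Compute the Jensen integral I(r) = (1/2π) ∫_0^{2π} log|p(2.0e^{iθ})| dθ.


Zeros: -3, -1, 4, 6; r = 2.0.
Inside |z| < r: -1. Outside (|z| ≥ r): -3, 4, 6.
p(0) = 72, so log|p(0)| = log(72) = 4.2767.
Apply Jensen: I(r) = log|p(0)| + Σ_k log(r/|z_k|), summed over zeros inside |z| < r.
  log(r/|z_k|) for z_k = -1: log(2.0/1) = 0.6931
  Outside zeros (-3, 4, 6) contribute nothing to the Jensen sum.
Sum over inside zeros: 0.6931.
I(r) = log|p(0)| + (inside sum) = 4.2767 + 0.6931 = 4.9698.
Note: since some zeros are outside |z| ≤ r, the simplified n·log(r) form does NOT apply — only the inside zeros contribute.

I(r) ≈ 4.9698.


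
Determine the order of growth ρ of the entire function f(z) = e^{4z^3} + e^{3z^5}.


Each summand is entire of order 3 and 5 respectively (as in the single-exponential case). The order of a sum is at most the max of the orders, so ρ ≤ 5. For the lower bound: on |z|=r choose arg z so that 3z^5 is real positive; then |e^{3z^5}| = e^{3r^5} while |e^{4z^3}| ≤ e^{4r^3} = o(e^{3r^5}). So |f| ≥ e^{3r^5}(1 − o(1)) and ρ ≥ 5. Hence ρ = max(3, 5) = 5.
Therefore ρ = 5.

Order ρ = 5.


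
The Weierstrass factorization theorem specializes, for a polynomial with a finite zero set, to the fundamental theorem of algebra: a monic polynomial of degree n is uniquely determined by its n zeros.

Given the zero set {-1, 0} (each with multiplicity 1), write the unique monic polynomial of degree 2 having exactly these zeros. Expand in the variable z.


The polynomial is p(z) = ∏_{α ∈ S} (z − α), where S = {-1, 0}.
Expanding the product yields: p(z) = z^2 + z.
The resulting polynomial has degree 2 and real coefficients as required.

p(z) = z^2 + z.


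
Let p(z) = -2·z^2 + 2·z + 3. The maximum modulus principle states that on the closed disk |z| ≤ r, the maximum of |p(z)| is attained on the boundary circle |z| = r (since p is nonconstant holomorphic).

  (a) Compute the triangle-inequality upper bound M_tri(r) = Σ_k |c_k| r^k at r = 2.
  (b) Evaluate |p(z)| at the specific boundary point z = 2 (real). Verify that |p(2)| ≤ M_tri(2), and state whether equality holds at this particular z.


Coefficients: c_0 = 3, c_1 = 2, c_2 = -2. Radius r = 2.
Part (a). Triangle bound: M_tri(r) = Σ_k |c_k| r^k
  = |3|·2^0 + |2|·2^1 + |-2|·2^2
  = 3 + 4 + 8 = 15.
This bounds M(r) := max_{|z|=r} |p(z)| from above; equality holds iff all terms c_k z^k can be made to align in phase at a single z on |z|=r.
Part (b). At z = 2 (real, on the circle |z| = r):
  p(2) = (3)·2^0 + (2)·2^1 + (-2)·2^2 = -1.
  |p(2)| = 1.
Check: |p(2)| = 1 ≤ 15 = M_tri(2). ✓ Equality does not hold at z = 2 (the coefficients have mixed signs, so the terms do not all align in phase there).

M_tri(2) = 15; |p(2)| = 1; equality at z=2: no.


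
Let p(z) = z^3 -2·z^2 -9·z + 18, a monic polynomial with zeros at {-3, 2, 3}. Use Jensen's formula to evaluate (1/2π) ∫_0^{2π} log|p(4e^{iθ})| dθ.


Zeros: -3, 2, 3; r = 4.
Inside |z| < r: -3, 2, 3. Outside (|z| ≥ r): ∅.
p(0) = 18, so log|p(0)| = log(18) = 2.8904.
Apply Jensen: I(r) = log|p(0)| + Σ_k log(r/|z_k|), summed over zeros inside |z| < r.
  log(r/|z_k|) for z_k = -3: log(4/3) = 0.2877
  log(r/|z_k|) for z_k = 2: log(4/2) = 0.6931
  log(r/|z_k|) for z_k = 3: log(4/3) = 0.2877
Sum over inside zeros: 1.2685.
I(r) = log|p(0)| + (inside sum) = 2.8904 + 1.2685 = 4.1589.
Closed form (all zeros inside, monic): I(r) = n·log(r) = 3·log(4) = 4.1589. ✓

I(r) ≈ 4.1589.


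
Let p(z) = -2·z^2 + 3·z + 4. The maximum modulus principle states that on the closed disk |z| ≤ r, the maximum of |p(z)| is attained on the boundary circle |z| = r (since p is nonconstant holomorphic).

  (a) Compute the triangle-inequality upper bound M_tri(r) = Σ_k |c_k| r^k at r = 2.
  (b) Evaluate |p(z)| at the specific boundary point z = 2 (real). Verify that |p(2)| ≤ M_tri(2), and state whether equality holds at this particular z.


Coefficients: c_0 = 4, c_1 = 3, c_2 = -2. Radius r = 2.
Part (a). Triangle bound: M_tri(r) = Σ_k |c_k| r^k
  = |4|·2^0 + |3|·2^1 + |-2|·2^2
  = 4 + 6 + 8 = 18.
This bounds M(r) := max_{|z|=r} |p(z)| from above; equality holds iff all terms c_k z^k can be made to align in phase at a single z on |z|=r.
Part (b). At z = 2 (real, on the circle |z| = r):
  p(2) = (4)·2^0 + (3)·2^1 + (-2)·2^2 = 2.
  |p(2)| = 2.
Check: |p(2)| = 2 ≤ 18 = M_tri(2). ✓ Equality does not hold at z = 2 (the coefficients have mixed signs, so the terms do not all align in phase there).

M_tri(2) = 18; |p(2)| = 2; equality at z=2: no.


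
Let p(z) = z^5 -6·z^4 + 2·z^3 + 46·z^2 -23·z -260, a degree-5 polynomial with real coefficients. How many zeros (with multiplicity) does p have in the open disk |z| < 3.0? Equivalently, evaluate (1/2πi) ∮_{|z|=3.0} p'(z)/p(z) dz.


The zeros of p are: (-2 + 1i), (-2 - 1i), (3 + 2i), (3 - 2i), 4.
Their magnitudes are: 2.236, 2.236, 3.606, 3.606, 4.
Zeros with |z| < R = 3.0: (-2 + 1i), (-2 - 1i).
Count = 2.
By the argument principle, (1/2πi) ∮_{|z|=R} p'(z)/p(z) dz equals exactly this count.

Number of zeros inside |z| < 3.0: 2.


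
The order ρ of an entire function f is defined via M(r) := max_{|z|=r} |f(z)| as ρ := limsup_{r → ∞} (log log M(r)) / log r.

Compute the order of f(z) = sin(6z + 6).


sin(w) is a linear combination of e^{iw} and e^{−iw} (or e^w, e^{−w} in the hyperbolic case), so |sin(w)| ≤ e^{|w|}. With w = 6z + 6, |w| ≤ 6|z| + 6 = 6r + 6 on |z| = r, giving M(r) ≤ e^{6r + 6}, so ρ ≤ 1. On a suitable ray (z = it for sin/cos; z = t for sinh/cosh, t real → ∞), |sin(6z + 6)| grows like e^{6|t|}/2, so ρ ≥ 1. Hence ρ = 1.
Therefore ρ = 1.

Order ρ = 1.


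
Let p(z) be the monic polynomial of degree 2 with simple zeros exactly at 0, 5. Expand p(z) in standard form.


The polynomial is p(z) = ∏_{α ∈ S} (z − α), where S = {0, 5}.
Expanding the product yields: p(z) = z^2 -5·z.
The resulting polynomial has degree 2 and real coefficients as required.

p(z) = z^2 -5·z.


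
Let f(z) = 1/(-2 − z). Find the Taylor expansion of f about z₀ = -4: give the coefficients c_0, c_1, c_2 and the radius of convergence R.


Let w = z − z₀, so z = z₀ + w.
Then -2 − z = -2 − (z₀ + w) = (-2 − z₀) − w = 2 − w.
f(z) = 1/(2 − w) = (1/(2)) · 1/(1 − w/(2)) = Σ_{n≥0} w^n / (2)^(n+1).
So c_n = 1/(2)^(n+1):
  c_0 = 1/(2)^1 = 1/2.
  c_1 = 1/(2)^2 = 1/4.
  c_2 = 1/(2)^3 = 1/8.
The series is valid for |w/d| < 1, i.e. |z − z₀| < |d|.
Radius of convergence: R = |-2 − z₀| = |2| = 2 (distance from z₀ to the singularity z = -2).

c_0 = 1/2, c_1 = 1/4, c_2 = 1/8; R = 2.


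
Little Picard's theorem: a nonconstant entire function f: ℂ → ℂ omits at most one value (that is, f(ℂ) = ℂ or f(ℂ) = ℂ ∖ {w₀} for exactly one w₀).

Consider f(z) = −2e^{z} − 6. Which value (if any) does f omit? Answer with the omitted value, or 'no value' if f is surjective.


Little Picard bounds the complement of f(ℂ) to at most one point.
e^{z} is never zero on ℂ, so -2·e^{z} takes every value in ℂ ∖ {0}. Adding -6 shifts the range to ℂ ∖ {-6}. Thus f omits exactly the value -6.

Omitted value: -6.


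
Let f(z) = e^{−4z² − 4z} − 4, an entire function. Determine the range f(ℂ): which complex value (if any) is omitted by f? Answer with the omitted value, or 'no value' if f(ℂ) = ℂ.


Little Picard bounds the complement of f(ℂ) to at most one point.
The exponent g(z) = −4z² − 4z is a nonconstant polynomial, hence surjective onto ℂ. So e^{g(z)} takes every value in {e^w : w ∈ ℂ} = ℂ ∖ {0}. Adding -4 shifts the range to ℂ ∖ {-4}. f omits exactly -4.

Omitted value: -4.


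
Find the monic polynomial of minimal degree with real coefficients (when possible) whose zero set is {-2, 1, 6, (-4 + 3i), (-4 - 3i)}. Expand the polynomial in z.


The polynomial is p(z) = ∏_{α ∈ S} (z − α), where S = {-2, 1, 6, (-4 + 3i), (-4 - 3i)}.
Expanding the product yields: p(z) = z^5 + 3·z^4 -23·z^3 -177·z^2 -104·z + 300.
Note conjugate pairs combine to real quadratics: (z − (-4+3i))(z − (-4−3i)) = z² + 8z + 25.
The resulting polynomial has degree 5 and real coefficients as required.

p(z) = z^5 + 3·z^4 -23·z^3 -177·z^2 -104·z + 300.


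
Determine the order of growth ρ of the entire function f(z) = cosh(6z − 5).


cosh(w) is a linear combination of e^{iw} and e^{−iw} (or e^w, e^{−w} in the hyperbolic case), so |cosh(w)| ≤ e^{|w|}. With w = 6z − 5, |w| ≤ 6|z| + 5 = 6r + 5 on |z| = r, giving M(r) ≤ e^{6r + 5}, so ρ ≤ 1. On a suitable ray (z = it for sin/cos; z = t for sinh/cosh, t real → ∞), |cosh(6z − 5)| grows like e^{6|t|}/2, so ρ ≥ 1. Hence ρ = 1.
Therefore ρ = 1.

Order ρ = 1.


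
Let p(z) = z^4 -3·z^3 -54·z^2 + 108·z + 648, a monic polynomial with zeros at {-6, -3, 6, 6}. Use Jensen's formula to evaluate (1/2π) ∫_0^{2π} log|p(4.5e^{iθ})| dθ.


Zeros: -6, -3, 6, 6; r = 4.5.
Inside |z| < r: -3. Outside (|z| ≥ r): -6, 6, 6.
p(0) = 648, so log|p(0)| = log(648) = 6.4739.
Apply Jensen: I(r) = log|p(0)| + Σ_k log(r/|z_k|), summed over zeros inside |z| < r.
  log(r/|z_k|) for z_k = -3: log(4.5/3) = 0.4055
  Outside zeros (-6, 6, 6) contribute nothing to the Jensen sum.
Sum over inside zeros: 0.4055.
I(r) = log|p(0)| + (inside sum) = 6.4739 + 0.4055 = 6.8794.
Note: since some zeros are outside |z| ≤ r, the simplified n·log(r) form does NOT apply — only the inside zeros contribute.

I(r) ≈ 6.8794.


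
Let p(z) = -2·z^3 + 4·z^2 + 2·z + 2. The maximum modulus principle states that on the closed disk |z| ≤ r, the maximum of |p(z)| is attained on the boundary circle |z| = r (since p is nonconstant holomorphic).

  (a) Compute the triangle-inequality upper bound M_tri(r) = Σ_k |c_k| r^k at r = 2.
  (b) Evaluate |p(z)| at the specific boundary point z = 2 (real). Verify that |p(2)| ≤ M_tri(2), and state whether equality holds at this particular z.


Coefficients: c_0 = 2, c_1 = 2, c_2 = 4, c_3 = -2. Radius r = 2.
Part (a). Triangle bound: M_tri(r) = Σ_k |c_k| r^k
  = |2|·2^0 + |2|·2^1 + |4|·2^2 + |-2|·2^3
  = 2 + 4 + 16 + 16 = 38.
This bounds M(r) := max_{|z|=r} |p(z)| from above; equality holds iff all terms c_k z^k can be made to align in phase at a single z on |z|=r.
Part (b). At z = 2 (real, on the circle |z| = r):
  p(2) = (2)·2^0 + (2)·2^1 + (4)·2^2 + (-2)·2^3 = 6.
  |p(2)| = 6.
Check: |p(2)| = 6 ≤ 38 = M_tri(2). ✓ Equality does not hold at z = 2 (the coefficients have mixed signs, so the terms do not all align in phase there).

M_tri(2) = 38; |p(2)| = 6; equality at z=2: no.


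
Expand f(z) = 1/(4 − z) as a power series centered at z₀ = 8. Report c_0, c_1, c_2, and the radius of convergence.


Let w = z − z₀, so z = z₀ + w.
Then 4 − z = 4 − (z₀ + w) = (4 − z₀) − w = -4 − w.
f(z) = 1/(-4 − w) = (1/(-4)) · 1/(1 − w/(-4)) = Σ_{n≥0} w^n / (-4)^(n+1).
So c_n = 1/(-4)^(n+1):
  c_0 = 1/(-4)^1 = -1/4.
  c_1 = 1/(-4)^2 = 1/16.
  c_2 = 1/(-4)^3 = -1/64.
The series is valid for |w/d| < 1, i.e. |z − z₀| < |d|.
Radius of convergence: R = |4 − z₀| = |-4| = 4 (distance from z₀ to the singularity z = 4).

c_0 = -1/4, c_1 = 1/16, c_2 = -1/64; R = 4.


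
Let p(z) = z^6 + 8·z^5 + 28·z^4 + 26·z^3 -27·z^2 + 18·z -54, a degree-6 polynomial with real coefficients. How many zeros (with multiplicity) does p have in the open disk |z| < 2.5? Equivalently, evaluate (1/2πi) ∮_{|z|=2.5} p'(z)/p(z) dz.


The zeros of p are: (0 + 1i), (0 - 1i), (-3 + 3i), (-3 - 3i), -3, 1.
Their magnitudes are: 1, 1, 4.243, 4.243, 3, 1.
Zeros with |z| < R = 2.5: (0 + 1i), (0 - 1i), 1.
Count = 3.
By the argument principle, (1/2πi) ∮_{|z|=R} p'(z)/p(z) dz equals exactly this count.

Number of zeros inside |z| < 2.5: 3.


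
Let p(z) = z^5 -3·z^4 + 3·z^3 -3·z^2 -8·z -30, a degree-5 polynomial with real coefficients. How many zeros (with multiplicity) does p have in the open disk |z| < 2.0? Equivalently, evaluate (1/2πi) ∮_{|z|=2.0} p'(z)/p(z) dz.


The zeros of p are: (1 + 2i), (1 - 2i), (-1 + 1i), (-1 - 1i), 3.
Their magnitudes are: 2.236, 2.236, 1.414, 1.414, 3.
Zeros with |z| < R = 2.0: (-1 + 1i), (-1 - 1i).
Count = 2.
By the argument principle, (1/2πi) ∮_{|z|=R} p'(z)/p(z) dz equals exactly this count.

Number of zeros inside |z| < 2.0: 2.


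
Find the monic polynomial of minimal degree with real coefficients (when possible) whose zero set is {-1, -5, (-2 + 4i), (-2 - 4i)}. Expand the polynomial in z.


The polynomial is p(z) = ∏_{α ∈ S} (z − α), where S = {-1, -5, (-2 + 4i), (-2 - 4i)}.
Expanding the product yields: p(z) = z^4 + 10·z^3 + 49·z^2 + 140·z + 100.
Note conjugate pairs combine to real quadratics: (z − (-2+4i))(z − (-2−4i)) = z² + 4z + 20.
The resulting polynomial has degree 4 and real coefficients as required.

p(z) = z^4 + 10·z^3 + 49·z^2 + 140·z + 100.


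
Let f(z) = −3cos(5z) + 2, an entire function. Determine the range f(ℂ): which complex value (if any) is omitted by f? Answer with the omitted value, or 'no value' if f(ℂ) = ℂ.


Little Picard bounds the complement of f(ℂ) to at most one point.
cos is entire and surjective onto ℂ: for every w ∈ ℂ, cos(ζ) = w has a solution ζ ∈ ℂ (e.g., via the complex inverse arccos). With ζ = 5z this gives z = ζ/(5). Then -3·cos(5z) takes every value in -3·ℂ = ℂ, and adding 2 is a bijection of ℂ. So f is surjective and omits no value. (Note: only on the real line is cos bounded by [−1, 1].)

Omitted value: no value.


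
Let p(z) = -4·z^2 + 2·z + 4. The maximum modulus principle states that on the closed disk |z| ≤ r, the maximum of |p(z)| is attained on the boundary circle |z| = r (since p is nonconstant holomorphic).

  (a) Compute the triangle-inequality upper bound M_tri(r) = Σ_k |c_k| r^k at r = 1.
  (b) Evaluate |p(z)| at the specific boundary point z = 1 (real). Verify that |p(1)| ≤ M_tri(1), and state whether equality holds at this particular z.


Coefficients: c_0 = 4, c_1 = 2, c_2 = -4. Radius r = 1.
Part (a). Triangle bound: M_tri(r) = Σ_k |c_k| r^k
  = |4|·1^0 + |2|·1^1 + |-4|·1^2
  = 4 + 2 + 4 = 10.
This bounds M(r) := max_{|z|=r} |p(z)| from above; equality holds iff all terms c_k z^k can be made to align in phase at a single z on |z|=r.
Part (b). At z = 1 (real, on the circle |z| = r):
  p(1) = (4)·1^0 + (2)·1^1 + (-4)·1^2 = 2.
  |p(1)| = 2.
Check: |p(1)| = 2 ≤ 10 = M_tri(1). ✓ Equality does not hold at z = 1 (the coefficients have mixed signs, so the terms do not all align in phase there).

M_tri(1) = 10; |p(1)| = 2; equality at z=1: no.


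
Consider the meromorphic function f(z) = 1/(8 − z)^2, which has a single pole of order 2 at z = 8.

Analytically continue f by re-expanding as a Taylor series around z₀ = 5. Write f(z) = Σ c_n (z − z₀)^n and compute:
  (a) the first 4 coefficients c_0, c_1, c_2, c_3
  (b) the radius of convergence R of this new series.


Let w = z − z₀, so z = z₀ + w.
Then 8 − z = 8 − (z₀ + w) = (8 − z₀) − w = 3 − w.
f(z) = 1/(3 − w)^2 = (1/(3)^2) · (1 − w/(3))^{−2}.
By the binomial series (1−u)^{−2} = Σ_{n≥0} C(n+1, 1) u^n for |u|<1, with u = w/(3):
  c_n = C(n+1, 1) / (3)^(n+2).
  c_0 = 1/(3)^2 = 1/9.
  c_1 = 2/(3)^3 = 2/27.
  c_2 = 3/(3)^4 = 1/27.
  c_3 = 4/(3)^5 = 4/243.
The series is valid for |w/d| < 1, i.e. |z − z₀| < |d|.
Radius of convergence: R = |8 − z₀| = |3| = 3 (distance from z₀ to the singularity z = 8).

c_0 = 1/9, c_1 = 2/27, c_2 = 1/27, c_3 = 4/243; R = 3.


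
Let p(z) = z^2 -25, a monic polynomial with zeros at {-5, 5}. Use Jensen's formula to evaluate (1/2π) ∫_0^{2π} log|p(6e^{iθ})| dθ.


Zeros: -5, 5; r = 6.
Inside |z| < r: -5, 5. Outside (|z| ≥ r): ∅.
p(0) = -25, so log|p(0)| = log(25) = 3.2189.
Apply Jensen: I(r) = log|p(0)| + Σ_k log(r/|z_k|), summed over zeros inside |z| < r.
  log(r/|z_k|) for z_k = -5: log(6/5) = 0.1823
  log(r/|z_k|) for z_k = 5: log(6/5) = 0.1823
Sum over inside zeros: 0.3646.
I(r) = log|p(0)| + (inside sum) = 3.2189 + 0.3646 = 3.5835.
Closed form (all zeros inside, monic): I(r) = n·log(r) = 2·log(6) = 3.5835. ✓

I(r) ≈ 3.5835.


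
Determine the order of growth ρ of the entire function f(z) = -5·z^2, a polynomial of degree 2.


|f(z)| ≤ Σ|c_k|·r^k = O(r^2) as r → ∞. Polynomial growth is O(e^{r^ε}) for every ε > 0 (since r^2/e^{r^ε} → 0), so ρ ≤ ε for all ε > 0, i.e. ρ = 0. Every nonconstant polynomial has order 0.
Therefore ρ = 0.

Order ρ = 0.


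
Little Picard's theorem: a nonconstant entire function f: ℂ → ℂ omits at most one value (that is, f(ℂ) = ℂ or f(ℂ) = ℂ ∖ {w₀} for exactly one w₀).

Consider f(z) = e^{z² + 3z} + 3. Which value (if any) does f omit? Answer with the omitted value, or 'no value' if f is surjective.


Little Picard bounds the complement of f(ℂ) to at most one point.
The exponent g(z) = z² + 3z is a nonconstant polynomial, hence surjective onto ℂ. So e^{g(z)} takes every value in {e^w : w ∈ ℂ} = ℂ ∖ {0}. Adding 3 shifts the range to ℂ ∖ {3}. f omits exactly 3.

Omitted value: 3.


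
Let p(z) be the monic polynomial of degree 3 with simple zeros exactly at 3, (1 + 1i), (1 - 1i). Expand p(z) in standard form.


The polynomial is p(z) = ∏_{α ∈ S} (z − α), where S = {3, (1 + 1i), (1 - 1i)}.
Expanding the product yields: p(z) = z^3 -5·z^2 + 8·z -6.
Note conjugate pairs combine to real quadratics: (z − (1+1i))(z − (1−1i)) = z² − 2z + 2.
The resulting polynomial has degree 3 and real coefficients as required.

p(z) = z^3 -5·z^2 + 8·z -6.


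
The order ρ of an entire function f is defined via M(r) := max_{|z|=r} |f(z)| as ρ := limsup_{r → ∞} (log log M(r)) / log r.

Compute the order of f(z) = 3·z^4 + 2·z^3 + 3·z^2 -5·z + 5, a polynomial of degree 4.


|f(z)| ≤ Σ|c_k|·r^k = O(r^4) as r → ∞. Polynomial growth is O(e^{r^ε}) for every ε > 0 (since r^4/e^{r^ε} → 0), so ρ ≤ ε for all ε > 0, i.e. ρ = 0. Every nonconstant polynomial has order 0.
Therefore ρ = 0.

Order ρ = 0.


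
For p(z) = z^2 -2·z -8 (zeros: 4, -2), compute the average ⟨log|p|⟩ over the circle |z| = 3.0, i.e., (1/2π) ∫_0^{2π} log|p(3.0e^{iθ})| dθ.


Zeros: -2, 4; r = 3.0.
Inside |z| < r: -2. Outside (|z| ≥ r): 4.
p(0) = -8, so log|p(0)| = log(8) = 2.0794.
Apply Jensen: I(r) = log|p(0)| + Σ_k log(r/|z_k|), summed over zeros inside |z| < r.
  log(r/|z_k|) for z_k = -2: log(3.0/2) = 0.4055
  Outside zeros (4) contribute nothing to the Jensen sum.
Sum over inside zeros: 0.4055.
I(r) = log|p(0)| + (inside sum) = 2.0794 + 0.4055 = 2.4849.
Note: since some zeros are outside |z| ≤ r, the simplified n·log(r) form does NOT apply — only the inside zeros contribute.

I(r) ≈ 2.4849.


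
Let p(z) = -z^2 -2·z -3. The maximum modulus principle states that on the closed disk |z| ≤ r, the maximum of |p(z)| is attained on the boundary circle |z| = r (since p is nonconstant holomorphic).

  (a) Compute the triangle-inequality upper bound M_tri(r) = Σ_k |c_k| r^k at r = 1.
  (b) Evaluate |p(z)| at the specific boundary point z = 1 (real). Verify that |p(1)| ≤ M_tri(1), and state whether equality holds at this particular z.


Coefficients: c_0 = -3, c_1 = -2, c_2 = -1. Radius r = 1.
Part (a). Triangle bound: M_tri(r) = Σ_k |c_k| r^k
  = |-3|·1^0 + |-2|·1^1 + |-1|·1^2
  = 3 + 2 + 1 = 6.
This bounds M(r) := max_{|z|=r} |p(z)| from above; equality holds iff all terms c_k z^k can be made to align in phase at a single z on |z|=r.
Part (b). At z = 1 (real, on the circle |z| = r):
  p(1) = (-3)·1^0 + (-2)·1^1 + (-1)·1^2 = -6.
  |p(1)| = 6.
Since all nonzero coefficients share the same sign, |p(1)| = 6 = M_tri(1); the triangle bound is attained at z = 1, so in fact M(r) = 6.

M_tri(1) = 6; |p(1)| = 6; equality at z=1: yes.


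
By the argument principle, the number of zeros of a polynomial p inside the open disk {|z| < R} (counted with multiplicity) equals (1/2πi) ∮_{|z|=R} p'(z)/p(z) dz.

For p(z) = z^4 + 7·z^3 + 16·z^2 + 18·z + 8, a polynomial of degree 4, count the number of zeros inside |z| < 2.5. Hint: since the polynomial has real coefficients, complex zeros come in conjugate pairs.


The zeros of p are: (-1 + 1i), (-1 - 1i), -4, -1.
Their magnitudes are: 1.414, 1.414, 4, 1.
Zeros with |z| < R = 2.5: (-1 + 1i), (-1 - 1i), -1.
Count = 3.
By the argument principle, (1/2πi) ∮_{|z|=R} p'(z)/p(z) dz equals exactly this count.

Number of zeros inside |z| < 2.5: 3.


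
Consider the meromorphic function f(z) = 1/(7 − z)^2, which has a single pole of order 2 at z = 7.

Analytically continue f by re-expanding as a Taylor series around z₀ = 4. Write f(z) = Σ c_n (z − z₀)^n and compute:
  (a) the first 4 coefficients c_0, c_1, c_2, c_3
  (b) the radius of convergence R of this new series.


Let w = z − z₀, so z = z₀ + w.
Then 7 − z = 7 − (z₀ + w) = (7 − z₀) − w = 3 − w.
f(z) = 1/(3 − w)^2 = (1/(3)^2) · (1 − w/(3))^{−2}.
By the binomial series (1−u)^{−2} = Σ_{n≥0} C(n+1, 1) u^n for |u|<1, with u = w/(3):
  c_n = C(n+1, 1) / (3)^(n+2).
  c_0 = 1/(3)^2 = 1/9.
  c_1 = 2/(3)^3 = 2/27.
  c_2 = 3/(3)^4 = 1/27.
  c_3 = 4/(3)^5 = 4/243.
The series is valid for |w/d| < 1, i.e. |z − z₀| < |d|.
Radius of convergence: R = |7 − z₀| = |3| = 3 (distance from z₀ to the singularity z = 7).

c_0 = 1/9, c_1 = 2/27, c_2 = 1/27, c_3 = 4/243; R = 3.


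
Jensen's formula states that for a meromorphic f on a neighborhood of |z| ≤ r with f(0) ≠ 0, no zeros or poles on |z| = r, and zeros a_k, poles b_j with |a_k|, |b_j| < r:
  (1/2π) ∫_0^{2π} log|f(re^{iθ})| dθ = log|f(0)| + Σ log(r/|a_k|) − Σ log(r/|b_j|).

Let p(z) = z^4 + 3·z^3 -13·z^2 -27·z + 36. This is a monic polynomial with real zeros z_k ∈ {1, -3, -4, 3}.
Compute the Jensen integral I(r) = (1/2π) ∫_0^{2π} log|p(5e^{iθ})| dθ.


Zeros: -4, -3, 1, 3; r = 5.
Inside |z| < r: -4, -3, 1, 3. Outside (|z| ≥ r): ∅.
p(0) = 36, so log|p(0)| = log(36) = 3.5835.
Apply Jensen: I(r) = log|p(0)| + Σ_k log(r/|z_k|), summed over zeros inside |z| < r.
  log(r/|z_k|) for z_k = 1: log(5/1) = 1.6094
  log(r/|z_k|) for z_k = -3: log(5/3) = 0.5108
  log(r/|z_k|) for z_k = -4: log(5/4) = 0.2231
  log(r/|z_k|) for z_k = 3: log(5/3) = 0.5108
Sum over inside zeros: 2.8542.
I(r) = log|p(0)| + (inside sum) = 3.5835 + 2.8542 = 6.4378.
Closed form (all zeros inside, monic): I(r) = n·log(r) = 4·log(5) = 6.4378. ✓

I(r) ≈ 6.4378.


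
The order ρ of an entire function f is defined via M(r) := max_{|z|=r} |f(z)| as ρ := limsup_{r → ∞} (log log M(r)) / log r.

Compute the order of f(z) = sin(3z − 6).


sin(w) is a linear combination of e^{iw} and e^{−iw} (or e^w, e^{−w} in the hyperbolic case), so |sin(w)| ≤ e^{|w|}. With w = 3z − 6, |w| ≤ 3|z| + 6 = 3r + 6 on |z| = r, giving M(r) ≤ e^{3r + 6}, so ρ ≤ 1. On a suitable ray (z = it for sin/cos; z = t for sinh/cosh, t real → ∞), |sin(3z − 6)| grows like e^{3|t|}/2, so ρ ≥ 1. Hence ρ = 1.
Therefore ρ = 1.

Order ρ = 1.


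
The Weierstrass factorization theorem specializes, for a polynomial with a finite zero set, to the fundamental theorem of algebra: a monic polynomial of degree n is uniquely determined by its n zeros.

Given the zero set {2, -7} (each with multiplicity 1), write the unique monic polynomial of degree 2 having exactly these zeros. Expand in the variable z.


The polynomial is p(z) = ∏_{α ∈ S} (z − α), where S = {2, -7}.
Expanding the product yields: p(z) = z^2 + 5·z -14.
The resulting polynomial has degree 2 and real coefficients as required.

p(z) = z^2 + 5·z -14.


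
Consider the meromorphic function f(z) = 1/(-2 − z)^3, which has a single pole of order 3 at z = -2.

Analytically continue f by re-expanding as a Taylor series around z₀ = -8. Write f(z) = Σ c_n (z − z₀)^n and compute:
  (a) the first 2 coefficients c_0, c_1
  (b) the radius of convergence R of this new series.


Let w = z − z₀, so z = z₀ + w.
Then -2 − z = -2 − (z₀ + w) = (-2 − z₀) − w = 6 − w.
f(z) = 1/(6 − w)^3 = (1/(6)^3) · (1 − w/(6))^{−3}.
By the binomial series (1−u)^{−3} = Σ_{n≥0} C(n+2, 2) u^n for |u|<1, with u = w/(6):
  c_n = C(n+2, 2) / (6)^(n+3).
  c_0 = 1/(6)^3 = 1/216.
  c_1 = 3/(6)^4 = 1/432.
The series is valid for |w/d| < 1, i.e. |z − z₀| < |d|.
Radius of convergence: R = |-2 − z₀| = |6| = 6 (distance from z₀ to the singularity z = -2).

c_0 = 1/216, c_1 = 1/432; R = 6.


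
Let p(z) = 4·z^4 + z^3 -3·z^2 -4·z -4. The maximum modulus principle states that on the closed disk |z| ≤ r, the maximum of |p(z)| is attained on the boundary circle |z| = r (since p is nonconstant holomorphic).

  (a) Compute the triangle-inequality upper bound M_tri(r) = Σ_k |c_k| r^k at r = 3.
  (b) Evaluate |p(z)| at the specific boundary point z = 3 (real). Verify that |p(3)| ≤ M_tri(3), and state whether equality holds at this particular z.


Coefficients: c_0 = -4, c_1 = -4, c_2 = -3, c_3 = 1, c_4 = 4. Radius r = 3.
Part (a). Triangle bound: M_tri(r) = Σ_k |c_k| r^k
  = |-4|·3^0 + |-4|·3^1 + |-3|·3^2 + |1|·3^3 + |4|·3^4
  = 4 + 12 + 27 + 27 + 324 = 394.
This bounds M(r) := max_{|z|=r} |p(z)| from above; equality holds iff all terms c_k z^k can be made to align in phase at a single z on |z|=r.
Part (b). At z = 3 (real, on the circle |z| = r):
  p(3) = (-4)·3^0 + (-4)·3^1 + (-3)·3^2 + (1)·3^3 + (4)·3^4 = 308.
  |p(3)| = 308.
Check: |p(3)| = 308 ≤ 394 = M_tri(3). ✓ Equality does not hold at z = 3 (the coefficients have mixed signs, so the terms do not all align in phase there).

M_tri(3) = 394; |p(3)| = 308; equality at z=3: no.


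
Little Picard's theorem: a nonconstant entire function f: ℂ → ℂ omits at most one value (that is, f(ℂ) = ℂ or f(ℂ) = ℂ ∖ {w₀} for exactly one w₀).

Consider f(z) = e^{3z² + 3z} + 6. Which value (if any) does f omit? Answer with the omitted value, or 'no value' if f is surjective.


Little Picard bounds the complement of f(ℂ) to at most one point.
The exponent g(z) = 3z² + 3z is a nonconstant polynomial, hence surjective onto ℂ. So e^{g(z)} takes every value in {e^w : w ∈ ℂ} = ℂ ∖ {0}. Adding 6 shifts the range to ℂ ∖ {6}. f omits exactly 6.

Omitted value: 6.


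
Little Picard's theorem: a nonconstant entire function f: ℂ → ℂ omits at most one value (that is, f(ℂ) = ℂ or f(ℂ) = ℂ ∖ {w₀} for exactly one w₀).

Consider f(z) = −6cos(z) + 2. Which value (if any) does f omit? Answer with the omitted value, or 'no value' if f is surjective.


Little Picard bounds the complement of f(ℂ) to at most one point.
cos is entire and surjective onto ℂ: for every w ∈ ℂ, cos(ζ) = w has a solution ζ ∈ ℂ (e.g., via the complex inverse arccos). With ζ = z this gives z = ζ/(1). Then -6·cos(z) takes every value in -6·ℂ = ℂ, and adding 2 is a bijection of ℂ. So f is surjective and omits no value. (Note: only on the real line is cos bounded by [−1, 1].)

Omitted value: no value.


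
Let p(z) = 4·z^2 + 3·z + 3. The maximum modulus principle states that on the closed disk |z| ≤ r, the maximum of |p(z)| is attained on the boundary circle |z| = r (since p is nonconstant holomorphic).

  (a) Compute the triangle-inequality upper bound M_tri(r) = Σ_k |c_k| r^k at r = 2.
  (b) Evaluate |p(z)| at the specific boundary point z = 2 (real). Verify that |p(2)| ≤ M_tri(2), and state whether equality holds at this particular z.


Coefficients: c_0 = 3, c_1 = 3, c_2 = 4. Radius r = 2.
Part (a). Triangle bound: M_tri(r) = Σ_k |c_k| r^k
  = |3|·2^0 + |3|·2^1 + |4|·2^2
  = 3 + 6 + 16 = 25.
This bounds M(r) := max_{|z|=r} |p(z)| from above; equality holds iff all terms c_k z^k can be made to align in phase at a single z on |z|=r.
Part (b). At z = 2 (real, on the circle |z| = r):
  p(2) = (3)·2^0 + (3)·2^1 + (4)·2^2 = 25.
  |p(2)| = 25.
Since all nonzero coefficients share the same sign, |p(2)| = 25 = M_tri(2); the triangle bound is attained at z = 2, so in fact M(r) = 25.

M_tri(2) = 25; |p(2)| = 25; equality at z=2: yes.


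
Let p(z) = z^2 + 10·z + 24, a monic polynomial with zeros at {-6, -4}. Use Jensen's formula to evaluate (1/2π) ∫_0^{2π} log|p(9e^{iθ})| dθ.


Zeros: -6, -4; r = 9.
Inside |z| < r: -6, -4. Outside (|z| ≥ r): ∅.
p(0) = 24, so log|p(0)| = log(24) = 3.1781.
Apply Jensen: I(r) = log|p(0)| + Σ_k log(r/|z_k|), summed over zeros inside |z| < r.
  log(r/|z_k|) for z_k = -6: log(9/6) = 0.4055
  log(r/|z_k|) for z_k = -4: log(9/4) = 0.8109
Sum over inside zeros: 1.2164.
I(r) = log|p(0)| + (inside sum) = 3.1781 + 1.2164 = 4.3944.
Closed form (all zeros inside, monic): I(r) = n·log(r) = 2·log(9) = 4.3944. ✓

I(r) ≈ 4.3944.


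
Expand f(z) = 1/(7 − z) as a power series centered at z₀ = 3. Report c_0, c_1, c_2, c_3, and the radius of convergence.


Let w = z − z₀, so z = z₀ + w.
Then 7 − z = 7 − (z₀ + w) = (7 − z₀) − w = 4 − w.
f(z) = 1/(4 − w) = (1/(4)) · 1/(1 − w/(4)) = Σ_{n≥0} w^n / (4)^(n+1).
So c_n = 1/(4)^(n+1):
  c_0 = 1/(4)^1 = 1/4.
  c_1 = 1/(4)^2 = 1/16.
  c_2 = 1/(4)^3 = 1/64.
  c_3 = 1/(4)^4 = 1/256.
The series is valid for |w/d| < 1, i.e. |z − z₀| < |d|.
Radius of convergence: R = |7 − z₀| = |4| = 4 (distance from z₀ to the singularity z = 7).

c_0 = 1/4, c_1 = 1/16, c_2 = 1/64, c_3 = 1/256; R = 4.


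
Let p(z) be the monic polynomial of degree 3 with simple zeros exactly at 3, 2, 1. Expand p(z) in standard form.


The polynomial is p(z) = ∏_{α ∈ S} (z − α), where S = {3, 2, 1}.
Expanding the product yields: p(z) = z^3 -6·z^2 + 11·z -6.
The resulting polynomial has degree 3 and real coefficients as required.

p(z) = z^3 -6·z^2 + 11·z -6.


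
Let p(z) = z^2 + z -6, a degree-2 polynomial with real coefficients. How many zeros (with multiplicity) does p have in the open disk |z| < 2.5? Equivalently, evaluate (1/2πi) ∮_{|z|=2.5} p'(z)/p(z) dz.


The zeros of p are: 2, -3.
Their magnitudes are: 2, 3.
Zeros with |z| < R = 2.5: 2.
Count = 1.
By the argument principle, (1/2πi) ∮_{|z|=R} p'(z)/p(z) dz equals exactly this count.

Number of zeros inside |z| < 2.5: 1.


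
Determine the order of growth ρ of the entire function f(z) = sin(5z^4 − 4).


Write sin(w) = (e^{iw} ± e^{−iw})/(2 or 2i), so |sin(w)| ≤ e^{|w|}. With w = 5z^4 − 4, |w| ≤ 5r^4 + 4 on |z|=r, giving M(r) ≤ e^{5r^4 + 4} and ρ ≤ 4. For the lower bound, choose z on |z|=r with 5z^4 purely imaginary of modulus 5r^4; then |sin(5z^4 − 4)| grows like e^{5r^4}/2, so ρ ≥ 4. Hence ρ = 4.
Therefore ρ = 4.

Order ρ = 4.


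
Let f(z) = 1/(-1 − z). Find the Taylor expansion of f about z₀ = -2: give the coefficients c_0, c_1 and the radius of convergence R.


Let w = z − z₀, so z = z₀ + w.
Then -1 − z = -1 − (z₀ + w) = (-1 − z₀) − w = 1 − w.
f(z) = 1/(1 − w) = (1/(1)) · 1/(1 − w/(1)) = Σ_{n≥0} w^n / (1)^(n+1).
So c_n = 1/(1)^(n+1):
  c_0 = 1/(1)^1 = 1.
  c_1 = 1/(1)^2 = 1.
The series is valid for |w/d| < 1, i.e. |z − z₀| < |d|.
Radius of convergence: R = |-1 − z₀| = |1| = 1 (distance from z₀ to the singularity z = -1).

c_0 = 1, c_1 = 1; R = 1.


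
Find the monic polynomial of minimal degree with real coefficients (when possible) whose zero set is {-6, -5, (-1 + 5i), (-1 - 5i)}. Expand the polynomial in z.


The polynomial is p(z) = ∏_{α ∈ S} (z − α), where S = {-6, -5, (-1 + 5i), (-1 - 5i)}.
Expanding the product yields: p(z) = z^4 + 13·z^3 + 78·z^2 + 346·z + 780.
Note conjugate pairs combine to real quadratics: (z − (-1+5i))(z − (-1−5i)) = z² + 2z + 26.
The resulting polynomial has degree 4 and real coefficients as required.

p(z) = z^4 + 13·z^3 + 78·z^2 + 346·z + 780.


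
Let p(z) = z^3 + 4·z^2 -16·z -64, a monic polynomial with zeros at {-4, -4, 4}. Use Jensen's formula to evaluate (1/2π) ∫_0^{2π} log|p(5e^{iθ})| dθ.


Zeros: -4, -4, 4; r = 5.
Inside |z| < r: -4, -4, 4. Outside (|z| ≥ r): ∅.
p(0) = -64, so log|p(0)| = log(64) = 4.1589.
Apply Jensen: I(r) = log|p(0)| + Σ_k log(r/|z_k|), summed over zeros inside |z| < r.
  log(r/|z_k|) for z_k = -4: log(5/4) = 0.2231
  log(r/|z_k|) for z_k = -4: log(5/4) = 0.2231
  log(r/|z_k|) for z_k = 4: log(5/4) = 0.2231
Sum over inside zeros: 0.6694.
I(r) = log|p(0)| + (inside sum) = 4.1589 + 0.6694 = 4.8283.
Closed form (all zeros inside, monic): I(r) = n·log(r) = 3·log(5) = 4.8283. ✓

I(r) ≈ 4.8283.


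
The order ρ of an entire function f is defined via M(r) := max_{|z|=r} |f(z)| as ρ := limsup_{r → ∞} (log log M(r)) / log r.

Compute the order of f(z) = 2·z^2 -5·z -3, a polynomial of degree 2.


|f(z)| ≤ Σ|c_k|·r^k = O(r^2) as r → ∞. Polynomial growth is O(e^{r^ε}) for every ε > 0 (since r^2/e^{r^ε} → 0), so ρ ≤ ε for all ε > 0, i.e. ρ = 0. Every nonconstant polynomial has order 0.
Therefore ρ = 0.

Order ρ = 0.
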